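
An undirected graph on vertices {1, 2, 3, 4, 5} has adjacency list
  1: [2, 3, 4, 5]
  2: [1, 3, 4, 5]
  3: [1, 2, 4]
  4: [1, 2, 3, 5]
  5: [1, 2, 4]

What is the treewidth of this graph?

3

A width-3 tree decomposition is:
Bags: B1 = {1, 2, 3, 4}  B2 = {1, 2, 4, 5}
Tree: B1–B2
Every bag has size at most 4, so the width is 4 − 1 = 3 and tw(G) ≤ 3. For the lower bound, the 4 vertices {1, 2, 3, 4} are pairwise adjacent, and any tree decomposition puts a clique entirely inside one bag — forcing width ≥ 3. Therefore the treewidth is 3.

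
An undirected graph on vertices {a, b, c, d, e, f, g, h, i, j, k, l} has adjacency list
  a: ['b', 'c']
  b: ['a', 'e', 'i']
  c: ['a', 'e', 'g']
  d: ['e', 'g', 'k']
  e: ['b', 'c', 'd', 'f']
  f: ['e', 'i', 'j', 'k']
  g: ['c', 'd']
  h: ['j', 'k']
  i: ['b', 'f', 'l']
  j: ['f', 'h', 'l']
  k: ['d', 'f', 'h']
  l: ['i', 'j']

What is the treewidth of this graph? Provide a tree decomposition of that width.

Every bag has size at most 4, so the width is 4 − 1 = 3 and tw(G) ≤ 3. For the lower bound: the 4 vertex sets {h,j,l}, {k}, {f}, {b,d,e,i} are disjoint, each induces a connected subgraph, and every pair is joined by at least one edge of G. Contracting each set to a single vertex therefore yields K_{4} as a minor, and since treewidth is minor-monotone, tw(G) ≥ tw(K_{4}) = 3. Hence tw(G) = 3 exactly.

Treewidth 3.
Bags: B1 = {h, j, k, l}  B2 = {f, j, k, l}  B3 = {f, i, k, l}  B4 = {d, f, i, k}  B5 = {d, e, f, i}  B6 = {b, d, e, i}  B7 = {b, d, e, g}  B8 = {b, c, e, g}  B9 = {a, b, c, g}
Tree: B1–B2, B2–B3, B3–B4, B4–B5, B5–B6, B6–B7, B7–B8, B8–B9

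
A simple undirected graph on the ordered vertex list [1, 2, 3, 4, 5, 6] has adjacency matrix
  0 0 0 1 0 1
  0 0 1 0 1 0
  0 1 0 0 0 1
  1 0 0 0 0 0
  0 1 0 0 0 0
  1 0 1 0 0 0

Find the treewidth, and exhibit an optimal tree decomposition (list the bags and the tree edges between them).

The largest bag has 2 vertices, giving width 1; this decomposition certifies tw(G) ≤ 1. Since G has at least one edge (e.g. 5–2), it is not an edgeless graph, so tw(G) ≥ 1. Therefore the treewidth is 1.

Treewidth 1.
Bags: B1 = {2, 5}  B2 = {2, 3}  B3 = {3, 6}  B4 = {1, 6}  B5 = {1, 4}
Tree: B1–B2, B2–B3, B3–B4, B4–B5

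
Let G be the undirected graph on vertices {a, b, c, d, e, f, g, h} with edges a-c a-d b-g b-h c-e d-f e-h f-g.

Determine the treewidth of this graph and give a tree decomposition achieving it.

Every bag has size at most 3, so the width is 3 − 1 = 2 and tw(G) ≤ 2. For the lower bound, G contains the cycle f–g–b–h–e–c–a–d–f, so G is not a forest; only forests have treewidth ≤ 1, hence tw(G) ≥ 2. The upper and lower bounds meet at 2, so that is the treewidth.

Treewidth 2.
One optimal decomposition is:
Bags: B1 = {b, f, g}  B2 = {b, f, h}  B3 = {e, f, h}  B4 = {c, e, f}  B5 = {a, c, f}  B6 = {a, d, f}
Tree: B1–B2, B2–B3, B3–B4, B4–B5, B5–B6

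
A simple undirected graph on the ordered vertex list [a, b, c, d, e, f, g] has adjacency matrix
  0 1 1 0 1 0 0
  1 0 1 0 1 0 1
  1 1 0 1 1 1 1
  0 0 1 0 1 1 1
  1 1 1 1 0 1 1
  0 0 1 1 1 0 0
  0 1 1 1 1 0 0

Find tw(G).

3

A width-3 tree decomposition is:
Bags: B1 = {b, c, e, g}  B2 = {c, d, e, g}  B3 = {c, d, e, f}  B4 = {a, b, c, e}
Tree: B1–B2, B2–B3, B1–B4
Every bag has size at most 4, so the width is 4 − 1 = 3 and tw(G) ≤ 3. For the lower bound, the 4 vertices {c, d, e, g} are pairwise adjacent, and any tree decomposition puts a clique entirely inside one bag — forcing width ≥ 3. The upper and lower bounds meet at 3, so that is the treewidth.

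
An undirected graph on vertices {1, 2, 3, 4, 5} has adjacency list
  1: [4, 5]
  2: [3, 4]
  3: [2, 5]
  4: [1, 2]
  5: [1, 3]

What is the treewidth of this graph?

A width-2 tree decomposition is:
Bags: B1 = {1, 2, 4}  B2 = {1, 2, 3}  B3 = {1, 3, 5}
Tree: B1–B2, B2–B3
The largest bag has 3 vertices, giving width 2; this decomposition certifies tw(G) ≤ 2. Since 1–4–2–3–5–1 is a cycle in G, G is not acyclic. Forests are exactly the graphs of treewidth ≤ 1, so tw(G) ≥ 2. Hence tw(G) = 2 exactly.

2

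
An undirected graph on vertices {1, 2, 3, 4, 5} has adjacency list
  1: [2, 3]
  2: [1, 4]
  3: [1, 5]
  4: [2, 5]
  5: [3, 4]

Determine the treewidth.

A width-2 tree decomposition is:
Bags: B1 = {1, 2, 4}  B2 = {1, 3, 4}  B3 = {3, 4, 5}
Tree: B1–B2, B2–B3
The largest bag has 3 vertices, giving width 2; this decomposition certifies tw(G) ≤ 2. The edges 4–2–1–3–5–4 form a cycle, so G is not a tree and its treewidth is at least 2. The upper and lower bounds meet at 2, so that is the treewidth.

2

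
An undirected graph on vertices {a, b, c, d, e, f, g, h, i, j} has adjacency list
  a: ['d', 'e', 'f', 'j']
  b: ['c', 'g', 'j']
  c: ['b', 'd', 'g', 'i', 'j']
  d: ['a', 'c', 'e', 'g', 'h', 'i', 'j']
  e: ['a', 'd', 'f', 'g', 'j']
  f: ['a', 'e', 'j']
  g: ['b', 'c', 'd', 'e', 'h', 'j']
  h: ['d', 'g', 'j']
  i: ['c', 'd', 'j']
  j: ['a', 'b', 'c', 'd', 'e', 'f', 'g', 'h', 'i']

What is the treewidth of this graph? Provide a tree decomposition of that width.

The largest bag has 4 vertices, giving width 3; this decomposition certifies tw(G) ≤ 3. For the lower bound, the 4 vertices {d, e, g, j} are pairwise adjacent, and any tree decomposition puts a clique entirely inside one bag — forcing width ≥ 3. The upper and lower bounds meet at 3, so that is the treewidth.

Treewidth 3.
One such decomposition:
Bags: B1 = {c, d, g, j}  B2 = {d, g, h, j}  B3 = {d, e, g, j}  B4 = {b, c, g, j}  B5 = {a, d, e, j}  B6 = {c, d, i, j}  B7 = {a, e, f, j}
Tree: B1–B2, B1–B3, B1–B4, B3–B5, B1–B6, B5–B7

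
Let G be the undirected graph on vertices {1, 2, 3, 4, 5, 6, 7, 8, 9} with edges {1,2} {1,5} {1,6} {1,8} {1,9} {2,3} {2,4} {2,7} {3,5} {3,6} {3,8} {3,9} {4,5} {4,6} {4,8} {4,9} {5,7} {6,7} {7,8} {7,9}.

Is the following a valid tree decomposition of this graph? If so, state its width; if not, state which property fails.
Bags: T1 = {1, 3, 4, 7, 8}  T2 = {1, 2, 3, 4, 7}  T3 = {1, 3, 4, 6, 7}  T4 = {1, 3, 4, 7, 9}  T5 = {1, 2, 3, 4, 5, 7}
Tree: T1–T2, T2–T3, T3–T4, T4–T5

No — bags containing vertex 2 are not connected in the tree.

A tree decomposition must satisfy three properties: every vertex lies in some bag; for every edge, both endpoints lie together in some bag; and for every vertex, the bags containing it form a connected subtree. Here bags containing vertex 2 are not connected in the tree, so the decomposition is invalid.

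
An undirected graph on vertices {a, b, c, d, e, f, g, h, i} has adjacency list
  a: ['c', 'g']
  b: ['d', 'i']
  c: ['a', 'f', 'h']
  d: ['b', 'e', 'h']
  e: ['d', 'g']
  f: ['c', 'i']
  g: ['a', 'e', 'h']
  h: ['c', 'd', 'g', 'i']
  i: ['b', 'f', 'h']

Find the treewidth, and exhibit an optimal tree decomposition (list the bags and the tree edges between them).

Treewidth 3.
Bags: B1 = {a, d, e, g}  B2 = {a, d, g, h}  B3 = {a, c, d, h}  B4 = {b, c, d, h}  B5 = {b, c, h, i}  B6 = {b, c, f, i}
Tree: B1–B2, B2–B3, B3–B4, B4–B5, B5–B6

Each bag holds 4 vertices, so the decomposition has width 3, which upper-bounds the treewidth. For the lower bound: the 4 vertex sets {a,e,g}, {d}, {h}, {b,c,f,i} are disjoint, each induces a connected subgraph, and every pair is joined by at least one edge of G. Contracting each set to a single vertex therefore yields K_{4} as a minor, and since treewidth is minor-monotone, tw(G) ≥ tw(K_{4}) = 3. Hence tw(G) = 3 exactly.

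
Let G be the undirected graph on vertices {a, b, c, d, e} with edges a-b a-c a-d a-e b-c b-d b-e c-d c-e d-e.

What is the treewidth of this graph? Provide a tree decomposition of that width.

With just one bag of size 5, the width is 5 − 1 = 4, so tw(G) ≤ 4. On the other hand G contains the 5-clique {a, b, c, d, e}. A clique must lie in a single bag of any decomposition, so no decomposition can have width below 4. The upper and lower bounds meet at 4, so that is the treewidth.

Treewidth 4.
Bags: B1 = {a, b, c, d, e}
Tree: (single bag)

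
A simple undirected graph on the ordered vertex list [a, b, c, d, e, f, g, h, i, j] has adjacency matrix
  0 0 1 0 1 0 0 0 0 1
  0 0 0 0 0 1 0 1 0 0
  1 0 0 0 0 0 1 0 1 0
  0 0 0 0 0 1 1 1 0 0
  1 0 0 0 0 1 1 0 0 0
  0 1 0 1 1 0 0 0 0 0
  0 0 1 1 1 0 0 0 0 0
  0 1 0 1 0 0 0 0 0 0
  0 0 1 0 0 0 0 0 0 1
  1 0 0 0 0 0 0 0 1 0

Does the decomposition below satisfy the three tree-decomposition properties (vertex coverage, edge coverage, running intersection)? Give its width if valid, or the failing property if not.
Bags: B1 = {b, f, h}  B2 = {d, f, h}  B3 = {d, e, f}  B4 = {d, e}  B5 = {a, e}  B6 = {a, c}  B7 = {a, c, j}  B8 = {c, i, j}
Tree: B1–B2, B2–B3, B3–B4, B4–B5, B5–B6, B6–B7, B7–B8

No — vertex g appears in no bag.

A tree decomposition must satisfy three properties: every vertex lies in some bag; for every edge, both endpoints lie together in some bag; and for every vertex, the bags containing it form a connected subtree. Here vertex g appears in no bag, so the decomposition is invalid.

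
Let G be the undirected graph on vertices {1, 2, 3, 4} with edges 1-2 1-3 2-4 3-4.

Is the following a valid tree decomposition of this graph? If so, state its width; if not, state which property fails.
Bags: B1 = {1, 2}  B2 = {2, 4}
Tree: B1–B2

No — vertex 3 appears in no bag.

A tree decomposition must satisfy three properties: every vertex lies in some bag; for every edge, both endpoints lie together in some bag; and for every vertex, the bags containing it form a connected subtree. Here vertex 3 appears in no bag, so the decomposition is invalid.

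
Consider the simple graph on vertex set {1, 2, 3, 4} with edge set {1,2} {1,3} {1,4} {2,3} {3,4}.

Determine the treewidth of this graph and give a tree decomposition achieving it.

Every bag has size at most 3, so the width is 3 − 1 = 2 and tw(G) ≤ 2. Conversely, {1, 2, 3} is a clique of size 3, and the vertices of any clique must share a bag in every tree decomposition; so some bag has ≥ 3 vertices and tw(G) ≥ 2. The upper and lower bounds meet at 2, so that is the treewidth.

Treewidth 2.
One optimal decomposition is:
Bags: B1 = {1, 2, 3}  B2 = {1, 3, 4}
Tree: B1–B2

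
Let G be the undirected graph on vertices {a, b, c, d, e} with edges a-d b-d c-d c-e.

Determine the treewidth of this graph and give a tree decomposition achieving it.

Every bag has size at most 2, so the width is 2 − 1 = 1 and tw(G) ≤ 1. G has an edge, so its treewidth is at least 1. Therefore the treewidth is 1.

Treewidth 1.
One optimal decomposition is:
Bags: B1 = {c, e}  B2 = {c, d}  B3 = {a, d}  B4 = {b, d}
Tree: B1–B2, B2–B3, B3–B4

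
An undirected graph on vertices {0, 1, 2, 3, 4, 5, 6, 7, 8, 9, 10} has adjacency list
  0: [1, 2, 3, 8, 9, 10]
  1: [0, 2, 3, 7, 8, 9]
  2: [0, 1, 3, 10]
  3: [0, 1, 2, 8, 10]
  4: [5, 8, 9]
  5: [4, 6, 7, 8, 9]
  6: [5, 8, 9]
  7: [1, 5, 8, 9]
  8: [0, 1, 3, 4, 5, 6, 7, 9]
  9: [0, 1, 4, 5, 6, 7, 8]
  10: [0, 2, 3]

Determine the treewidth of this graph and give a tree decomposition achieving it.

Every bag has size at most 4, so the width is 4 − 1 = 3 and tw(G) ≤ 3. On the other hand G contains the 4-clique {0, 1, 8, 9}. A clique must lie in a single bag of any decomposition, so no decomposition can have width below 3. Therefore the treewidth is 3.

Treewidth 3.
Bags: B1 = {1, 7, 8, 9}  B2 = {5, 7, 8, 9}  B3 = {0, 1, 8, 9}  B4 = {0, 1, 3, 8}  B5 = {0, 1, 2, 3}  B6 = {0, 2, 3, 10}  B7 = {4, 5, 8, 9}  B8 = {5, 6, 8, 9}
Tree: B1–B2, B1–B3, B3–B4, B4–B5, B5–B6, B2–B7, B7–B8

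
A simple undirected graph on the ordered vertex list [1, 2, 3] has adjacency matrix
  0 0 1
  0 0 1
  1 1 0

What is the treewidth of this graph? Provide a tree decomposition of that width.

Each bag holds 2 vertices, so the decomposition has width 1, which upper-bounds the treewidth. Any graph with an edge has treewidth ≥ 1, and G has the edge 3–1. Therefore the treewidth is 1.

Treewidth 1.
Bags: B1 = {1, 3}  B2 = {2, 3}
Tree: B1–B2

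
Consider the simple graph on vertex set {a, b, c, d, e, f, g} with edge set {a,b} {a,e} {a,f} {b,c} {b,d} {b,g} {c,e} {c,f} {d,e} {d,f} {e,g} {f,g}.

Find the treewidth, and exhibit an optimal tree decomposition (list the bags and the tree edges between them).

Every bag has size at most 4, so the width is 4 − 1 = 3 and tw(G) ≤ 3. For the lower bound: the 4 vertex sets {a,b}, {c,f}, {e}, {g} are disjoint, each induces a connected subgraph, and every pair is joined by at least one edge of G. Contracting each set to a single vertex therefore yields K_{4} as a minor, and since treewidth is minor-monotone, tw(G) ≥ tw(K_{4}) = 3. The upper and lower bounds meet at 3, so that is the treewidth.

Treewidth 3.
One such decomposition:
Bags: B1 = {a, b, e, f}  B2 = {b, c, e, f}  B3 = {b, e, f, g}  B4 = {b, d, e, f}
Tree: B1–B2, B2–B3, B3–B4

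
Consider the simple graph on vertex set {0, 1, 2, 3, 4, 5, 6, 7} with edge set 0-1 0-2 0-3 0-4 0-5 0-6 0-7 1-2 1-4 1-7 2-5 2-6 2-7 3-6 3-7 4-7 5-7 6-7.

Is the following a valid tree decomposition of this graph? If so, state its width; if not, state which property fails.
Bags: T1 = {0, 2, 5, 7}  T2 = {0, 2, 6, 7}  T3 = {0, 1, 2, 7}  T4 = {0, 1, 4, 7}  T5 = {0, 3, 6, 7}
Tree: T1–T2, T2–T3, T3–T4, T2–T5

Vertex coverage: the bags together contain {0, 1, 2, 3, 4, 5, 6, 7}, the full vertex set. Edge coverage: each edge of G has both endpoints in at least one bag. Running intersection: for every vertex, the bags containing it form a connected subtree. All three properties hold, so this is a valid tree decomposition of width max|bag| − 1 = 3, and hence tw(G) ≤ 3.

Yes; width 3.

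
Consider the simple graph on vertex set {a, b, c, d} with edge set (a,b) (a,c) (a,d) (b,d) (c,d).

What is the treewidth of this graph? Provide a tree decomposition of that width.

Every bag has size at most 3, so the width is 3 − 1 = 2 and tw(G) ≤ 2. Conversely, {a, c, d} is a clique of size 3, and the vertices of any clique must share a bag in every tree decomposition; so some bag has ≥ 3 vertices and tw(G) ≥ 2. Combining the bounds, tw(G) = 2.

Treewidth 2.
One optimal decomposition is:
Bags: B1 = {a, b, d}  B2 = {a, c, d}
Tree: B1–B2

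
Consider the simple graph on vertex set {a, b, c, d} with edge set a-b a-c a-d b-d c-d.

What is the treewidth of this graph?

2

A width-2 tree decomposition is:
Bags: B1 = {a, b, d}  B2 = {a, c, d}
Tree: B1–B2
The largest bag has 3 vertices, giving width 2; this decomposition certifies tw(G) ≤ 2. For the lower bound, the 3 vertices {a, c, d} are pairwise adjacent, and any tree decomposition puts a clique entirely inside one bag — forcing width ≥ 2. Hence tw(G) = 2 exactly.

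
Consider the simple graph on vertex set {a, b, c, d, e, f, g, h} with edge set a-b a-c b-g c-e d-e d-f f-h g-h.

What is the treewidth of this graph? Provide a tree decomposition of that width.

Treewidth 2.
One optimal decomposition is:
Bags: B1 = {d, f, h}  B2 = {d, g, h}  B3 = {b, d, g}  B4 = {a, b, d}  B5 = {a, c, d}  B6 = {c, d, e}
Tree: B1–B2, B2–B3, B3–B4, B4–B5, B5–B6

Each bag holds 3 vertices, so the decomposition has width 2, which upper-bounds the treewidth. The edges d–f–h–g–b–a–c–e–d form a cycle, so G is not a tree and its treewidth is at least 2. Hence tw(G) = 2 exactly.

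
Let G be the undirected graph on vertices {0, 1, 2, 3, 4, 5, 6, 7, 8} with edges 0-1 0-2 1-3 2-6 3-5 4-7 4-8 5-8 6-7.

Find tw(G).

A width-2 tree decomposition is:
Bags: B1 = {4, 5, 8}  B2 = {4, 5, 7}  B3 = {5, 6, 7}  B4 = {2, 5, 6}  B5 = {0, 2, 5}  B6 = {0, 1, 5}  B7 = {1, 3, 5}
Tree: B1–B2, B2–B3, B3–B4, B4–B5, B5–B6, B6–B7
Every bag has size at most 3, so the width is 3 − 1 = 2 and tw(G) ≤ 2. Since 5–8–4–7–6–2–0–1–3–5 is a cycle in G, G is not acyclic. Forests are exactly the graphs of treewidth ≤ 1, so tw(G) ≥ 2. Hence tw(G) = 2 exactly.

2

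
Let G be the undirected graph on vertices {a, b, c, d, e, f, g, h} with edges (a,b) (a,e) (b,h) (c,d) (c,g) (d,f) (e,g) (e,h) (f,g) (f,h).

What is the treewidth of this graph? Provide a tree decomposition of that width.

Every bag has size at most 3, so the width is 3 − 1 = 2 and tw(G) ≤ 2. The edges b–a–e–h–b form a cycle, so G is not a tree and its treewidth is at least 2. Hence tw(G) = 2 exactly.

Treewidth 2.
One such decomposition:
Bags: B1 = {a, b, h}  B2 = {a, e, h}  B3 = {e, f, h}  B4 = {e, f, g}  B5 = {d, f, g}  B6 = {c, d, g}
Tree: B1–B2, B2–B3, B3–B4, B4–B5, B5–B6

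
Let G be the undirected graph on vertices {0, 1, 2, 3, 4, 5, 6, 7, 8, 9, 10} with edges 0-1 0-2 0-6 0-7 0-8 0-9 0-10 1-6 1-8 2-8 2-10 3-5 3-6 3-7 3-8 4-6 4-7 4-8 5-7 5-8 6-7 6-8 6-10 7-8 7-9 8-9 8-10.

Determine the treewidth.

A width-3 tree decomposition is:
Bags: B1 = {4, 6, 7, 8}  B2 = {0, 6, 7, 8}  B3 = {0, 6, 8, 10}  B4 = {0, 2, 8, 10}  B5 = {0, 1, 6, 8}  B6 = {3, 6, 7, 8}  B7 = {0, 7, 8, 9}  B8 = {3, 5, 7, 8}
Tree: B1–B2, B2–B3, B3–B4, B2–B5, B1–B6, B2–B7, B6–B8
Every bag has size at most 4, so the width is 4 − 1 = 3 and tw(G) ≤ 3. On the other hand G contains the 4-clique {0, 7, 8, 9}. A clique must lie in a single bag of any decomposition, so no decomposition can have width below 3. Therefore the treewidth is 3.

3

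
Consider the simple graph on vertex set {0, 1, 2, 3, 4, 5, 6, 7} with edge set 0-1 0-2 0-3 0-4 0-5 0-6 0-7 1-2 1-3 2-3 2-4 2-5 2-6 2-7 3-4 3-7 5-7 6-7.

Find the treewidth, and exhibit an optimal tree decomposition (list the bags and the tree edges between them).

Every bag has size at most 4, so the width is 4 − 1 = 3 and tw(G) ≤ 3. On the other hand G contains the 4-clique {0, 1, 2, 3}. A clique must lie in a single bag of any decomposition, so no decomposition can have width below 3. Combining the bounds, tw(G) = 3.

Treewidth 3.
One optimal decomposition is:
Bags: B1 = {0, 2, 3, 7}  B2 = {0, 2, 3, 4}  B3 = {0, 1, 2, 3}  B4 = {0, 2, 6, 7}  B5 = {0, 2, 5, 7}
Tree: B1–B2, B1–B3, B1–B4, B4–B5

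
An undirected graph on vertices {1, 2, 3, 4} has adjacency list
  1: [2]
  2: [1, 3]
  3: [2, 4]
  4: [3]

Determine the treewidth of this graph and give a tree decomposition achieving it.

Treewidth 1.
Bags: B1 = {3, 4}  B2 = {2, 3}  B3 = {1, 2}
Tree: B1–B2, B2–B3

Each bag holds 2 vertices, so the decomposition has width 1, which upper-bounds the treewidth. G has an edge, so its treewidth is at least 1. Therefore the treewidth is 1.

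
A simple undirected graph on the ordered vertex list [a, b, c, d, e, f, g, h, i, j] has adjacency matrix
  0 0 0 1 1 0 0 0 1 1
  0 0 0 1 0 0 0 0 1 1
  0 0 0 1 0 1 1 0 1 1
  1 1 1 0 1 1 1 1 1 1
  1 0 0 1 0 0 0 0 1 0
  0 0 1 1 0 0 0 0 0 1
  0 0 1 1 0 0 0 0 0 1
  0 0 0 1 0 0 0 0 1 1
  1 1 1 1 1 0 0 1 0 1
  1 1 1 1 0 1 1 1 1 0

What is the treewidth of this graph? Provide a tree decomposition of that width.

Every bag has size at most 4, so the width is 4 − 1 = 3 and tw(G) ≤ 3. Conversely, {c, d, g, j} is a clique of size 4, and the vertices of any clique must share a bag in every tree decomposition; so some bag has ≥ 4 vertices and tw(G) ≥ 3. The upper and lower bounds meet at 3, so that is the treewidth.

Treewidth 3.
One such decomposition:
Bags: B1 = {b, d, i, j}  B2 = {a, d, i, j}  B3 = {c, d, i, j}  B4 = {c, d, g, j}  B5 = {c, d, f, j}  B6 = {d, h, i, j}  B7 = {a, d, e, i}
Tree: B1–B2, B1–B3, B3–B4, B4–B5, B3–B6, B2–B7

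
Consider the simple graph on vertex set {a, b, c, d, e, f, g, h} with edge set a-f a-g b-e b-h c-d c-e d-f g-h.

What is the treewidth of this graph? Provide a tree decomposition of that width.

The largest bag has 3 vertices, giving width 2; this decomposition certifies tw(G) ≤ 2. Since c–d–f–a–g–h–b–e–c is a cycle in G, G is not acyclic. Forests are exactly the graphs of treewidth ≤ 1, so tw(G) ≥ 2. Combining the bounds, tw(G) = 2.

Treewidth 2.
One such decomposition:
Bags: B1 = {c, d, f}  B2 = {a, c, f}  B3 = {a, c, g}  B4 = {c, g, h}  B5 = {b, c, h}  B6 = {b, c, e}
Tree: B1–B2, B2–B3, B3–B4, B4–B5, B5–B6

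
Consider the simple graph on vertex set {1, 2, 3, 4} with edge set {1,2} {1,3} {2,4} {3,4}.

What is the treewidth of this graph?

A width-2 tree decomposition is:
Bags: B1 = {1, 3, 4}  B2 = {1, 2, 4}
Tree: B1–B2
Every bag has size at most 3, so the width is 3 − 1 = 2 and tw(G) ≤ 2. The edges 1–3–4–2–1 form a cycle, so G is not a tree and its treewidth is at least 2. The upper and lower bounds meet at 2, so that is the treewidth.

2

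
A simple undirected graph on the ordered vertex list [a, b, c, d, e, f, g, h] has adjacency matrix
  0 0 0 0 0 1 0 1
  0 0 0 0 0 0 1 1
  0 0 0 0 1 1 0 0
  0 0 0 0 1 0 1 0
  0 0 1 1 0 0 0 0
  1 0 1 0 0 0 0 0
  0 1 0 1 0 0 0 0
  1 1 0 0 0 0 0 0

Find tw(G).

2

A width-2 tree decomposition is:
Bags: B1 = {a, c, f}  B2 = {a, c, h}  B3 = {b, c, h}  B4 = {b, c, g}  B5 = {c, d, g}  B6 = {c, d, e}
Tree: B1–B2, B2–B3, B3–B4, B4–B5, B5–B6
Each bag holds 3 vertices, so the decomposition has width 2, which upper-bounds the treewidth. Since c–f–a–h–b–g–d–e–c is a cycle in G, G is not acyclic. Forests are exactly the graphs of treewidth ≤ 1, so tw(G) ≥ 2. The upper and lower bounds meet at 2, so that is the treewidth.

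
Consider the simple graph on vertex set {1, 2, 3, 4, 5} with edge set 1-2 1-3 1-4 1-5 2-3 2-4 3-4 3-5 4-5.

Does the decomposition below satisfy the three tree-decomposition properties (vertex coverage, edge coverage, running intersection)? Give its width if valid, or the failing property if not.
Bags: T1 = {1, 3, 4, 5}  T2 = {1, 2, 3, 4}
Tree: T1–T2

Every vertex of G appears in some bag (union = {1, 2, 3, 4, 5}); every edge is covered by a bag; and for each vertex v the set of bags containing v is connected in the bag tree. The decomposition is therefore valid. The largest bag has 4 vertices, so the width is 3.

Yes; width 3.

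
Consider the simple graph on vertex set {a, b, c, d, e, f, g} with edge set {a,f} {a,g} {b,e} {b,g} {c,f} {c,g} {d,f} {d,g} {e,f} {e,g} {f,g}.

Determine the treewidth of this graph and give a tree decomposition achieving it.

Treewidth 2.
One optimal decomposition is:
Bags: B1 = {c, f, g}  B2 = {e, f, g}  B3 = {b, e, g}  B4 = {a, f, g}  B5 = {d, f, g}
Tree: B1–B2, B2–B3, B2–B4, B4–B5

Every bag has size at most 3, so the width is 3 − 1 = 2 and tw(G) ≤ 2. Conversely, {d, f, g} is a clique of size 3, and the vertices of any clique must share a bag in every tree decomposition; so some bag has ≥ 3 vertices and tw(G) ≥ 2. Combining the bounds, tw(G) = 2.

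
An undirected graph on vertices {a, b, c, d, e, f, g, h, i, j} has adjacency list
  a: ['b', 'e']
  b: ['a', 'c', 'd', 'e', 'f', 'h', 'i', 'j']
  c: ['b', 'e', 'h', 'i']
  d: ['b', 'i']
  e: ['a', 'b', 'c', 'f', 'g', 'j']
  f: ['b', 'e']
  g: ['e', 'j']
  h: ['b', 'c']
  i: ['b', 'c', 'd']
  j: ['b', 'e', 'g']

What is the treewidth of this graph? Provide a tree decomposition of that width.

Treewidth 2.
One such decomposition:
Bags: B1 = {b, c, e}  B2 = {b, c, i}  B3 = {b, e, j}  B4 = {e, g, j}  B5 = {b, d, i}  B6 = {a, b, e}  B7 = {b, e, f}  B8 = {b, c, h}
Tree: B1–B2, B1–B3, B3–B4, B2–B5, B1–B6, B1–B7, B2–B8

Every bag has size at most 3, so the width is 3 − 1 = 2 and tw(G) ≤ 2. For the lower bound, the 3 vertices {e, g, j} are pairwise adjacent, and any tree decomposition puts a clique entirely inside one bag — forcing width ≥ 2. Combining the bounds, tw(G) = 2.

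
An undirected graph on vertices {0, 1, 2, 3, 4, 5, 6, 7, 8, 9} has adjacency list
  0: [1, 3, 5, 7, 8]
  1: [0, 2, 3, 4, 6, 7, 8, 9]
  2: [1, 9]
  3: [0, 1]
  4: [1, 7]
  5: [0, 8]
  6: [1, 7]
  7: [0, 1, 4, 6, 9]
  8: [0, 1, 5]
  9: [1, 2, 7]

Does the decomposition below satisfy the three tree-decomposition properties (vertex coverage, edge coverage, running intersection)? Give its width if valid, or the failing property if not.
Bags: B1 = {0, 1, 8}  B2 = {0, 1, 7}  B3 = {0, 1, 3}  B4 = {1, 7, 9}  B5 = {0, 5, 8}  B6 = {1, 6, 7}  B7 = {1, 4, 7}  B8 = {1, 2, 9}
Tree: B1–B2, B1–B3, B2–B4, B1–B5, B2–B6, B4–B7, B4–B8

Yes; width 2.

Vertex coverage: the bags together contain {0, 1, 2, 3, 4, 5, 6, 7, 8, 9}, the full vertex set. Edge coverage: each edge of G has both endpoints in at least one bag. Running intersection: for every vertex, the bags containing it form a connected subtree. All three properties hold, so this is a valid tree decomposition of width max|bag| − 1 = 2, and hence tw(G) ≤ 2.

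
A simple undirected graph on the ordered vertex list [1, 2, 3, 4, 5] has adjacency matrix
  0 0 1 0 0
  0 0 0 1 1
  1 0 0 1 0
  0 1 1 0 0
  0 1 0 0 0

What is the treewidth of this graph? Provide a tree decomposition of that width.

The largest bag has 2 vertices, giving width 1; this decomposition certifies tw(G) ≤ 1. G has an edge, so its treewidth is at least 1. Combining the bounds, tw(G) = 1.

Treewidth 1.
One optimal decomposition is:
Bags: B1 = {1, 3}  B2 = {3, 4}  B3 = {2, 4}  B4 = {2, 5}
Tree: B1–B2, B2–B3, B3–B4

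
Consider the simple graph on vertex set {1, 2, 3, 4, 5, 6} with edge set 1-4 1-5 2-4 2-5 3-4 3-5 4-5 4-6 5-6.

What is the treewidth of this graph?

2

A width-2 tree decomposition is:
Bags: B1 = {3, 4, 5}  B2 = {4, 5, 6}  B3 = {1, 4, 5}  B4 = {2, 4, 5}
Tree: B1–B2, B1–B3, B3–B4
Every bag has size at most 3, so the width is 3 − 1 = 2 and tw(G) ≤ 2. Conversely, {1, 4, 5} is a clique of size 3, and the vertices of any clique must share a bag in every tree decomposition; so some bag has ≥ 3 vertices and tw(G) ≥ 2. Hence tw(G) = 2 exactly.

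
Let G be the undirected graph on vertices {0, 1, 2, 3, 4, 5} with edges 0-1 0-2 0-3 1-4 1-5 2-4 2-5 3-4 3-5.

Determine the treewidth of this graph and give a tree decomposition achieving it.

Treewidth 3.
Bags: B1 = {0, 2, 4, 5}  B2 = {0, 1, 4, 5}  B3 = {0, 3, 4, 5}
Tree: B1–B2, B2–B3

Each bag holds 4 vertices, so the decomposition has width 3, which upper-bounds the treewidth. For the lower bound: the 4 vertex sets {2,5}, {0,1}, {4}, {3} are disjoint, each induces a connected subgraph, and every pair is joined by at least one edge of G. Contracting each set to a single vertex therefore yields K_{4} as a minor, and since treewidth is minor-monotone, tw(G) ≥ tw(K_{4}) = 3. Hence tw(G) = 3 exactly.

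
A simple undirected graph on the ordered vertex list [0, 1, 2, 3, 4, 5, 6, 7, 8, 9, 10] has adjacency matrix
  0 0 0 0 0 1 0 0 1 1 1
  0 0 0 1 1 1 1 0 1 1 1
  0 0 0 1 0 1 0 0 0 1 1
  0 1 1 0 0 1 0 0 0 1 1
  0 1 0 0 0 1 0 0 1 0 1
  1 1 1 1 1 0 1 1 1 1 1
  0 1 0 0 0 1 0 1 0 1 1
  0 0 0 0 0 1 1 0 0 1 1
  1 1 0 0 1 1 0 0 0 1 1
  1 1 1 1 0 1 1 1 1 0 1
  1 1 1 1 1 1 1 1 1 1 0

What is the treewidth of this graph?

A width-4 tree decomposition is:
Bags: B1 = {1, 5, 6, 9, 10}  B2 = {1, 5, 8, 9, 10}  B3 = {1, 4, 5, 8, 10}  B4 = {1, 3, 5, 9, 10}  B5 = {5, 6, 7, 9, 10}  B6 = {0, 5, 8, 9, 10}  B7 = {2, 3, 5, 9, 10}
Tree: B1–B2, B2–B3, B2–B4, B1–B5, B2–B6, B4–B7
Each bag holds 5 vertices, so the decomposition has width 4, which upper-bounds the treewidth. Conversely, {0, 5, 8, 9, 10} is a clique of size 5, and the vertices of any clique must share a bag in every tree decomposition; so some bag has ≥ 5 vertices and tw(G) ≥ 4. Therefore the treewidth is 4.

4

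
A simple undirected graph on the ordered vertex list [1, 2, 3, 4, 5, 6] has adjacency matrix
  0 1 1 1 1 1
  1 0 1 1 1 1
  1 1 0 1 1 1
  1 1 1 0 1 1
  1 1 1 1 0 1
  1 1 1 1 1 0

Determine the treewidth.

5

A width-5 tree decomposition is:
Bags: B1 = {1, 2, 3, 4, 5, 6}
Tree: (single bag)
A single bag containing all 6 vertices is trivially a valid decomposition of width 5. On the other hand G contains the 6-clique {1, 2, 3, 4, 5, 6}. A clique must lie in a single bag of any decomposition, so no decomposition can have width below 5. The upper and lower bounds meet at 5, so that is the treewidth.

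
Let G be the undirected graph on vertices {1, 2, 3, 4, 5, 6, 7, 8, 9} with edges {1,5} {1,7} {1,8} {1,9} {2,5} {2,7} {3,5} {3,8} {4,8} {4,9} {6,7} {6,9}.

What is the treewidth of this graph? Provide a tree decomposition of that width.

Each bag holds 4 vertices, so the decomposition has width 3, which upper-bounds the treewidth. For the lower bound: the 4 vertex sets {3,4,8}, {9}, {1}, {2,5,6,7} are disjoint, each induces a connected subgraph, and every pair is joined by at least one edge of G. Contracting each set to a single vertex therefore yields K_{4} as a minor, and since treewidth is minor-monotone, tw(G) ≥ tw(K_{4}) = 3. The upper and lower bounds meet at 3, so that is the treewidth.

Treewidth 3.
Bags: B1 = {3, 4, 8, 9}  B2 = {1, 3, 8, 9}  B3 = {1, 3, 5, 9}  B4 = {1, 5, 6, 9}  B5 = {1, 5, 6, 7}  B6 = {2, 5, 6, 7}
Tree: B1–B2, B2–B3, B3–B4, B4–B5, B5–B6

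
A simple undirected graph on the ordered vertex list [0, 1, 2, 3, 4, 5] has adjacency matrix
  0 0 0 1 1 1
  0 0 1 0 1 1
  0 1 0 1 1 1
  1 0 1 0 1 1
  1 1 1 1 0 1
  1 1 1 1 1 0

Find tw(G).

3

A width-3 tree decomposition is:
Bags: B1 = {2, 3, 4, 5}  B2 = {0, 3, 4, 5}  B3 = {1, 2, 4, 5}
Tree: B1–B2, B1–B3
The largest bag has 4 vertices, giving width 3; this decomposition certifies tw(G) ≤ 3. Conversely, {0, 3, 4, 5} is a clique of size 4, and the vertices of any clique must share a bag in every tree decomposition; so some bag has ≥ 4 vertices and tw(G) ≥ 3. The upper and lower bounds meet at 3, so that is the treewidth.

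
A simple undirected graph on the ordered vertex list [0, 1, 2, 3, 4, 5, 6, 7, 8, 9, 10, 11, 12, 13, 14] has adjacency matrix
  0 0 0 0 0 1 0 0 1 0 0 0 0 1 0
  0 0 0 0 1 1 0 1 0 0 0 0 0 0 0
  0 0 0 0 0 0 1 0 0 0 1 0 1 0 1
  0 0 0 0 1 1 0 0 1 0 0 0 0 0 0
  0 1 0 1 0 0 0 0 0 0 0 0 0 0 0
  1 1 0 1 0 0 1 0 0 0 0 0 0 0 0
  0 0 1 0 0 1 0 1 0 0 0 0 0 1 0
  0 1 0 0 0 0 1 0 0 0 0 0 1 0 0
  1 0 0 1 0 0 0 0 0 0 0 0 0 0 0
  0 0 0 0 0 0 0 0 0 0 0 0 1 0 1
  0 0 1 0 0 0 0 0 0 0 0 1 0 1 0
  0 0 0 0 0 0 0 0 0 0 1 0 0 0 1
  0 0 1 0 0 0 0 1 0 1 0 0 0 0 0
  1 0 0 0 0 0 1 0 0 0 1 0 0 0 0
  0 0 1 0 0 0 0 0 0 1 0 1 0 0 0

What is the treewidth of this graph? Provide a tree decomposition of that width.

The largest bag has 4 vertices, giving width 3; this decomposition certifies tw(G) ≤ 3. For the lower bound: the 4 vertex sets {3,4,8}, {0}, {5}, {1,6,7,13} are disjoint, each induces a connected subgraph, and every pair is joined by at least one edge of G. Contracting each set to a single vertex therefore yields K_{4} as a minor, and since treewidth is minor-monotone, tw(G) ≥ tw(K_{4}) = 3. The upper and lower bounds meet at 3, so that is the treewidth.

Treewidth 3.
Bags: B1 = {0, 3, 4, 8}  B2 = {0, 3, 4, 5}  B3 = {0, 1, 4, 5}  B4 = {0, 1, 5, 13}  B5 = {1, 5, 6, 13}  B6 = {1, 6, 7, 13}  B7 = {6, 7, 10, 13}  B8 = {2, 6, 7, 10}  B9 = {2, 7, 10, 12}  B10 = {2, 10, 11, 12}  B11 = {2, 11, 12, 14}  B12 = {9, 11, 12, 14}
Tree: B1–B2, B2–B3, B3–B4, B4–B5, B5–B6, B6–B7, B7–B8, B8–B9, B9–B10, B10–B11, B11–B12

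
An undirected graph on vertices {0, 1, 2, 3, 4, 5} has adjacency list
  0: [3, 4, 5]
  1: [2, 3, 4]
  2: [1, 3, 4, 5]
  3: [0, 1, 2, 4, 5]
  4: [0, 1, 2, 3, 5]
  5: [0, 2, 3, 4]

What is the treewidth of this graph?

A width-3 tree decomposition is:
Bags: B1 = {2, 3, 4, 5}  B2 = {1, 2, 3, 4}  B3 = {0, 3, 4, 5}
Tree: B1–B2, B1–B3
Every bag has size at most 4, so the width is 4 − 1 = 3 and tw(G) ≤ 3. Conversely, {0, 3, 4, 5} is a clique of size 4, and the vertices of any clique must share a bag in every tree decomposition; so some bag has ≥ 4 vertices and tw(G) ≥ 3. Therefore the treewidth is 3.

3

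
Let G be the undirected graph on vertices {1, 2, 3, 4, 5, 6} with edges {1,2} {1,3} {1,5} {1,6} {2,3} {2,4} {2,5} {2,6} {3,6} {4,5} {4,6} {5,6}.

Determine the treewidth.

A width-3 tree decomposition is:
Bags: B1 = {1, 2, 3, 6}  B2 = {1, 2, 5, 6}  B3 = {2, 4, 5, 6}
Tree: B1–B2, B2–B3
Each bag holds 4 vertices, so the decomposition has width 3, which upper-bounds the treewidth. For the lower bound, the 4 vertices {1, 2, 3, 6} are pairwise adjacent, and any tree decomposition puts a clique entirely inside one bag — forcing width ≥ 3. Combining the bounds, tw(G) = 3.

3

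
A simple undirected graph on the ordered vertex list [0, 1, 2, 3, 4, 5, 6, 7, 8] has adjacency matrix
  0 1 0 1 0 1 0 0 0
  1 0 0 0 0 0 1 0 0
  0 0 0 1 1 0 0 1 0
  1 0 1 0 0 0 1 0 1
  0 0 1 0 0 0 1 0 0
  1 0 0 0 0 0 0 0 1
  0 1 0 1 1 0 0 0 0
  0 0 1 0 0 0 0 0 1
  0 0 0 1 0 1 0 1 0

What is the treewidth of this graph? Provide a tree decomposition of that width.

Treewidth 3.
One optimal decomposition is:
Bags: B1 = {0, 1, 5, 8}  B2 = {0, 1, 3, 8}  B3 = {1, 3, 6, 8}  B4 = {3, 6, 7, 8}  B5 = {2, 3, 6, 7}  B6 = {2, 4, 6, 7}
Tree: B1–B2, B2–B3, B3–B4, B4–B5, B5–B6

Every bag has size at most 4, so the width is 4 − 1 = 3 and tw(G) ≤ 3. For the lower bound: the 4 vertex sets {0,1,5}, {8}, {3}, {2,4,6,7} are disjoint, each induces a connected subgraph, and every pair is joined by at least one edge of G. Contracting each set to a single vertex therefore yields K_{4} as a minor, and since treewidth is minor-monotone, tw(G) ≥ tw(K_{4}) = 3. Hence tw(G) = 3 exactly.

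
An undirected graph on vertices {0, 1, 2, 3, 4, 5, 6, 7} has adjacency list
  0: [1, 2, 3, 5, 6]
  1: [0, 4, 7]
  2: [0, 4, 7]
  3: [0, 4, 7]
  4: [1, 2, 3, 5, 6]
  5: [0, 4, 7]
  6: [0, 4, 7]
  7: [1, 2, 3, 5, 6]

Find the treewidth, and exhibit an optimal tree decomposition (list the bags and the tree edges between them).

Treewidth 3.
Bags: B1 = {0, 4, 5, 7}  B2 = {0, 1, 4, 7}  B3 = {0, 3, 4, 7}  B4 = {0, 4, 6, 7}  B5 = {0, 2, 4, 7}
Tree: B1–B2, B2–B3, B3–B4, B4–B5

The largest bag has 4 vertices, giving width 3; this decomposition certifies tw(G) ≤ 3. For the lower bound: the 4 vertex sets {4,5}, {1,7}, {0}, {3} are disjoint, each induces a connected subgraph, and every pair is joined by at least one edge of G. Contracting each set to a single vertex therefore yields K_{4} as a minor, and since treewidth is minor-monotone, tw(G) ≥ tw(K_{4}) = 3. Therefore the treewidth is 3.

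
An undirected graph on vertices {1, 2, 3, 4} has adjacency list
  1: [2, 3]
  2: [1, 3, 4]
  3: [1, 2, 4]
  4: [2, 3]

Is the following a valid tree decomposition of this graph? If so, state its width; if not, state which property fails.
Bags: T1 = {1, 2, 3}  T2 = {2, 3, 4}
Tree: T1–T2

Yes; width 2.

Vertex coverage: the bags together contain {1, 2, 3, 4}, the full vertex set. Edge coverage: each edge of G has both endpoints in at least one bag. Running intersection: for every vertex, the bags containing it form a connected subtree. All three properties hold, so this is a valid tree decomposition of width max|bag| − 1 = 2, and hence tw(G) ≤ 2.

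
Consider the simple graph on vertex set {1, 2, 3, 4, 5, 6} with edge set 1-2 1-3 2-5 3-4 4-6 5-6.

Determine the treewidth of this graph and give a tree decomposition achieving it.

Treewidth 2.
One optimal decomposition is:
Bags: B1 = {1, 3, 4}  B2 = {1, 2, 4}  B3 = {2, 4, 5}  B4 = {4, 5, 6}
Tree: B1–B2, B2–B3, B3–B4

Every bag has size at most 3, so the width is 3 − 1 = 2 and tw(G) ≤ 2. For the lower bound, G contains the cycle 4–3–1–2–5–6–4, so G is not a forest; only forests have treewidth ≤ 1, hence tw(G) ≥ 2. Therefore the treewidth is 2.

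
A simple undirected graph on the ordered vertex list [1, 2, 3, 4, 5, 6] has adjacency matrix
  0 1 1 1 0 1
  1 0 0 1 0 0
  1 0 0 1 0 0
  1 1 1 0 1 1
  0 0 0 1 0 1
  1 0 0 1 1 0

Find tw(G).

A width-2 tree decomposition is:
Bags: B1 = {1, 4, 6}  B2 = {1, 3, 4}  B3 = {1, 2, 4}  B4 = {4, 5, 6}
Tree: B1–B2, B1–B3, B1–B4
The largest bag has 3 vertices, giving width 2; this decomposition certifies tw(G) ≤ 2. On the other hand G contains the 3-clique {1, 2, 4}. A clique must lie in a single bag of any decomposition, so no decomposition can have width below 2. Therefore the treewidth is 2.

2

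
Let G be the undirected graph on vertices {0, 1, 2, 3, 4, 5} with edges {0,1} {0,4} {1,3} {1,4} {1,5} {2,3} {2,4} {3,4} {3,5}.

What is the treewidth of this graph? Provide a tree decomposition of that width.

Treewidth 2.
One optimal decomposition is:
Bags: B1 = {1, 3, 4}  B2 = {1, 3, 5}  B3 = {0, 1, 4}  B4 = {2, 3, 4}
Tree: B1–B2, B1–B3, B1–B4

Every bag has size at most 3, so the width is 3 − 1 = 2 and tw(G) ≤ 2. On the other hand G contains the 3-clique {0, 1, 4}. A clique must lie in a single bag of any decomposition, so no decomposition can have width below 2. Hence tw(G) = 2 exactly.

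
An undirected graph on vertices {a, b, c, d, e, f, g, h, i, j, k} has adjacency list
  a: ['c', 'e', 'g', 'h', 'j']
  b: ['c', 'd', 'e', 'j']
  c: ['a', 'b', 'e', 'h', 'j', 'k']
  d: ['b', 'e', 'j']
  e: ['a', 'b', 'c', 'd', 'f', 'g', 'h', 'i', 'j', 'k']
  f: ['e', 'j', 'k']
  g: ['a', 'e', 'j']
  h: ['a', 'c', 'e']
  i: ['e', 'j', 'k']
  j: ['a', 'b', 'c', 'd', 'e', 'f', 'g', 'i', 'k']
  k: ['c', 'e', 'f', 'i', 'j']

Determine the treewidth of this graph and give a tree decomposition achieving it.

Every bag has size at most 4, so the width is 4 − 1 = 3 and tw(G) ≤ 3. Conversely, {b, d, e, j} is a clique of size 4, and the vertices of any clique must share a bag in every tree decomposition; so some bag has ≥ 4 vertices and tw(G) ≥ 3. Combining the bounds, tw(G) = 3.

Treewidth 3.
One optimal decomposition is:
Bags: B1 = {b, c, e, j}  B2 = {a, c, e, j}  B3 = {a, c, e, h}  B4 = {b, d, e, j}  B5 = {c, e, j, k}  B6 = {a, e, g, j}  B7 = {e, i, j, k}  B8 = {e, f, j, k}
Tree: B1–B2, B2–B3, B1–B4, B1–B5, B2–B6, B5–B7, B7–B8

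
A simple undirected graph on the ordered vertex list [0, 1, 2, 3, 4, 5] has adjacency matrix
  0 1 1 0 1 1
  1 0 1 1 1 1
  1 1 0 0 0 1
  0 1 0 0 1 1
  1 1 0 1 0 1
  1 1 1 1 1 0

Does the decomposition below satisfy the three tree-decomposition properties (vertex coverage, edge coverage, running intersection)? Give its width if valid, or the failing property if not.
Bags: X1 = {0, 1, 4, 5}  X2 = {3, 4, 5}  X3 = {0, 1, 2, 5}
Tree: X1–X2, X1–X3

A tree decomposition must satisfy three properties: every vertex lies in some bag; for every edge, both endpoints lie together in some bag; and for every vertex, the bags containing it form a connected subtree. Here edge (1,3) lies in no bag, so the decomposition is invalid.

No — edge (1,3) lies in no bag.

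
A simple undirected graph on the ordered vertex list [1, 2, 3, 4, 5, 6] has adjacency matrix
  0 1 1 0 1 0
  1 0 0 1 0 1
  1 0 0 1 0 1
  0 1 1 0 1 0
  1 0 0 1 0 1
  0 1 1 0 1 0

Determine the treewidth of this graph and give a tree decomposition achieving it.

Every bag has size at most 4, so the width is 4 − 1 = 3 and tw(G) ≤ 3. For the lower bound: the 4 vertex sets {1,2}, {4,5}, {3}, {6} are disjoint, each induces a connected subgraph, and every pair is joined by at least one edge of G. Contracting each set to a single vertex therefore yields K_{4} as a minor, and since treewidth is minor-monotone, tw(G) ≥ tw(K_{4}) = 3. Combining the bounds, tw(G) = 3.

Treewidth 3.
Bags: B1 = {1, 2, 3, 5}  B2 = {2, 3, 4, 5}  B3 = {2, 3, 5, 6}
Tree: B1–B2, B2–B3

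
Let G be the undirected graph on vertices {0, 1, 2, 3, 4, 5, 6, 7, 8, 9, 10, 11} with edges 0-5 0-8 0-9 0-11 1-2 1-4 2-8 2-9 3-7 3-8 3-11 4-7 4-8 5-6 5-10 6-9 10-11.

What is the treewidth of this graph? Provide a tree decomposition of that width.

Treewidth 3.
One such decomposition:
Bags: B1 = {5, 6, 10, 11}  B2 = {0, 5, 6, 11}  B3 = {0, 6, 9, 11}  B4 = {0, 3, 9, 11}  B5 = {0, 3, 8, 9}  B6 = {2, 3, 8, 9}  B7 = {2, 3, 7, 8}  B8 = {2, 4, 7, 8}  B9 = {1, 2, 4, 7}
Tree: B1–B2, B2–B3, B3–B4, B4–B5, B5–B6, B6–B7, B7–B8, B8–B9

Each bag holds 4 vertices, so the decomposition has width 3, which upper-bounds the treewidth. For the lower bound: the 4 vertex sets {5,6,10}, {11}, {0}, {2,3,8,9} are disjoint, each induces a connected subgraph, and every pair is joined by at least one edge of G. Contracting each set to a single vertex therefore yields K_{4} as a minor, and since treewidth is minor-monotone, tw(G) ≥ tw(K_{4}) = 3. The upper and lower bounds meet at 3, so that is the treewidth.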